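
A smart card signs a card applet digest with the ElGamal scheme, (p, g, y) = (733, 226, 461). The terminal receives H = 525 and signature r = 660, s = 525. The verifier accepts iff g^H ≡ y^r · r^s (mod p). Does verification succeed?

Left side g^H mod p:
226^2 = 51076 ≡ 499
226^4 ≡ 499^2 = 249001 ≡ 514
226^8 ≡ 514^2 = 264196 ≡ 316
226^16 ≡ 316^2 = 99856 ≡ 168
226^32 ≡ 168^2 = 28224 ≡ 370
226^64 ≡ 370^2 = 136900 ≡ 562
226^128 ≡ 562^2 = 315844 ≡ 654
226^256 ≡ 654^2 = 427716 ≡ 377
226^512 ≡ 377^2 = 142129 ≡ 660
525 = 512 + 8 + 4 + 1, so 226^525 ≡ 660·316·514·226 ≡ 195 (mod 733)
Right side y^r · r^s mod p:
461^2 = 212521 ≡ 684
461^4 ≡ 684^2 = 467856 ≡ 202
461^8 ≡ 202^2 = 40804 ≡ 489
461^16 ≡ 489^2 = 239121 ≡ 163
461^32 ≡ 163^2 = 26569 ≡ 181
461^64 ≡ 181^2 = 32761 ≡ 509
461^128 ≡ 509^2 = 259081 ≡ 332
461^256 ≡ 332^2 = 110224 ≡ 274
461^512 ≡ 274^2 = 75076 ≡ 310
660 = 512 + 128 + 16 + 4, so 461^660 ≡ 310·332·163·202 ≡ 625 (mod 733)
660^2 = 435600 ≡ 198
660^4 ≡ 198^2 = 39204 ≡ 355
660^8 ≡ 355^2 = 126025 ≡ 682
660^16 ≡ 682^2 = 465124 ≡ 402
660^32 ≡ 402^2 = 161604 ≡ 344
660^64 ≡ 344^2 = 118336 ≡ 323
660^128 ≡ 323^2 = 104329 ≡ 243
660^256 ≡ 243^2 = 59049 ≡ 409
660^512 ≡ 409^2 = 167281 ≡ 157
525 = 512 + 8 + 4 + 1, so 660^525 ≡ 157·682·355·660 ≡ 100 (mod 733)
625·100 = 62500 ≡ 195 (mod 733)
195 ≡ 195 (mod 733), so the signature is genuine.

passes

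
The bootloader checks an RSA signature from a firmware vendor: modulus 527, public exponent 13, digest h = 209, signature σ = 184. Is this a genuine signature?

genuine

σ^2 ≡ 184^2 = 33856 ≡ 128
σ^4 ≡ 128^2 = 16384 ≡ 47
σ^8 ≡ 47^2 = 2209 ≡ 101
13 = 8 + 4 + 1, so σ^13 ≡ 101·47·184 ≡ 209 (mod 527)
209 = h, so the signature checks out.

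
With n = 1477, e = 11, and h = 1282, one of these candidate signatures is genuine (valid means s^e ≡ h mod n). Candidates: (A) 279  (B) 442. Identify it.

Candidate A: Squares mod 1477: 279^1≡279, 279^2≡1037, 279^4≡113, 279^8≡953; 11 = 8 + 2 + 1, so 279^11 ≡ 953·1037·279 ≡ 1413 (mod 1477)
Candidate B: Squares mod 1477: 442^1≡442, 442^2≡400, 442^4≡484, 442^8≡890; 11 = 8 + 2 + 1, so 442^11 ≡ 890·400·442 ≡ 1282 (mod 1477)
  → matches h = 1282

B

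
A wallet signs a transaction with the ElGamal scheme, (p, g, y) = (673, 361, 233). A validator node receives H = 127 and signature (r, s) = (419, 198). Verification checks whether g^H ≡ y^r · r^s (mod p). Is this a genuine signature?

genuine

Left side g^H mod p:
361^127 mod 673 = 451
Right side y^r · r^s mod p:
233^419 mod 673 = 162
419^198 mod 673 = 547
162·547 = 88614 ≡ 451 (mod 673)
451 ≡ 451 (mod 673), so the signature is genuine.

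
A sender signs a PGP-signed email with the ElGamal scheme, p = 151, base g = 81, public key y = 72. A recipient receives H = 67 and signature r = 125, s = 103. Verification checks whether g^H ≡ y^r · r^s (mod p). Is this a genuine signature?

genuine

Left side g^H mod p:
Squares mod 151: 81^1≡81, 81^2≡68, 81^4≡94, 81^8≡78, 81^16≡44, 81^32≡124, 81^64≡125
67 = 64 + 2 + 1, so 81^67 ≡ 125·68·81 ≡ 91 (mod 151)
Right side y^r · r^s mod p:
Squares mod 151: 72^1≡72, 72^2≡50, 72^4≡84, 72^8≡110, 72^16≡20, 72^32≡98, 72^64≡91
125 = 64 + 32 + 16 + 8 + 4 + 1, so 72^125 ≡ 91·98·20·110·84·72 ≡ 1 (mod 151)
Squares mod 151: 125^1≡125, 125^2≡72, 125^4≡50, 125^8≡84, 125^16≡110, 125^32≡20, 125^64≡98
103 = 64 + 32 + 4 + 2 + 1, so 125^103 ≡ 98·20·50·72·125 ≡ 91 (mod 151)
1·91 = 91 ≡ 91 (mod 151)
91 ≡ 91 (mod 151), so the signature is genuine.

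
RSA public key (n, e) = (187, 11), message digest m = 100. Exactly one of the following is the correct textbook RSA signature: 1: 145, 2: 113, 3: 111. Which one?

Candidate 1: Squares mod 187: 145^1≡145, 145^2≡81, 145^4≡16, 145^8≡69; 11 = 8 + 2 + 1, so 145^11 ≡ 69·81·145 ≡ 134 (mod 187)
Candidate 2: Squares mod 187: 113^1≡113, 113^2≡53, 113^4≡4, 113^8≡16; 11 = 8 + 2 + 1, so 113^11 ≡ 16·53·113 ≡ 80 (mod 187)
Candidate 3: Squares mod 187: 111^1≡111, 111^2≡166, 111^4≡67, 111^8≡1; 11 = 8 + 2 + 1, so 111^11 ≡ 1·166·111 ≡ 100 (mod 187)
  → matches m = 100

3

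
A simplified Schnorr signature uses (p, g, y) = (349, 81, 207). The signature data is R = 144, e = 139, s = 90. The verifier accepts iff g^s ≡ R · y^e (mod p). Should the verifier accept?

g^s mod p:
81^2 = 6561 ≡ 279
81^4 ≡ 279^2 = 77841 ≡ 14
81^8 ≡ 14^2 = 196
81^16 ≡ 196^2 = 38416 ≡ 26
81^32 ≡ 26^2 = 676 ≡ 327
81^64 ≡ 327^2 = 106929 ≡ 135
90 = 64 + 16 + 8 + 2, so 81^90 ≡ 135·26·196·279 ≡ 263 (mod 349)
R · y^e mod p:
207^2 = 42849 ≡ 271
207^4 ≡ 271^2 = 73441 ≡ 151
207^8 ≡ 151^2 = 22801 ≡ 116
207^16 ≡ 116^2 = 13456 ≡ 194
207^32 ≡ 194^2 = 37636 ≡ 293
207^64 ≡ 293^2 = 85849 ≡ 344
207^128 ≡ 344^2 = 118336 ≡ 25
139 = 128 + 8 + 2 + 1, so 207^139 ≡ 25·116·271·207 ≡ 185 (mod 349)
144·185 = 26640 ≡ 116 (mod 349)
263 ≠ 116; the check fails.

reject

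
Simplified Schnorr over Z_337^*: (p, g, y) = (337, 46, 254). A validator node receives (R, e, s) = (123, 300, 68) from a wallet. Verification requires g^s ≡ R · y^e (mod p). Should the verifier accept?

reject

g^s mod p:
46^2 = 2116 ≡ 94
46^4 ≡ 94^2 = 8836 ≡ 74
46^8 ≡ 74^2 = 5476 ≡ 84
46^16 ≡ 84^2 = 7056 ≡ 316
46^32 ≡ 316^2 = 99856 ≡ 104
46^64 ≡ 104^2 = 10816 ≡ 32
68 = 64 + 4, so 46^68 ≡ 32·74 ≡ 9 (mod 337)
R · y^e mod p:
254^2 = 64516 ≡ 149
254^4 ≡ 149^2 = 22201 ≡ 296
254^8 ≡ 296^2 = 87616 ≡ 333
254^16 ≡ 333^2 = 110889 ≡ 16
254^32 ≡ 16^2 = 256
254^64 ≡ 256^2 = 65536 ≡ 158
254^128 ≡ 158^2 = 24964 ≡ 26
254^256 ≡ 26^2 = 676 ≡ 2
300 = 256 + 32 + 8 + 4, so 254^300 ≡ 2·256·333·296 ≡ 55 (mod 337)
123·55 = 6765 ≡ 25 (mod 337)
9 ≠ 25; the check fails.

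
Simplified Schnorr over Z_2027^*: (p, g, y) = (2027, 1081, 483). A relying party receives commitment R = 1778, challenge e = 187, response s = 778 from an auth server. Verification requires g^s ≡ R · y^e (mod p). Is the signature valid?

invalid

g^s mod p:
1081^2 = 1168561 ≡ 1009
1081^4 ≡ 1009^2 = 1018081 ≡ 527
1081^8 ≡ 527^2 = 277729 ≡ 30
1081^16 ≡ 30^2 = 900
1081^32 ≡ 900^2 = 810000 ≡ 1227
1081^64 ≡ 1227^2 = 1505529 ≡ 1495
1081^128 ≡ 1495^2 = 2235025 ≡ 1271
1081^256 ≡ 1271^2 = 1615441 ≡ 1949
1081^512 ≡ 1949^2 = 3798601 ≡ 3
778 = 512 + 256 + 8 + 2, so 1081^778 ≡ 3·1949·30·1009 ≡ 1185 (mod 2027)
R · y^e mod p:
483^2 = 233289 ≡ 184
483^4 ≡ 184^2 = 33856 ≡ 1424
483^8 ≡ 1424^2 = 2027776 ≡ 776
483^16 ≡ 776^2 = 602176 ≡ 157
483^32 ≡ 157^2 = 24649 ≡ 325
483^64 ≡ 325^2 = 105625 ≡ 221
483^128 ≡ 221^2 = 48841 ≡ 193
187 = 128 + 32 + 16 + 8 + 2 + 1, so 483^187 ≡ 193·325·157·776·184·483 ≡ 1177 (mod 2027)
1778·1177 = 2092706 ≡ 842 (mod 2027)
1185 ≠ 842; the check fails.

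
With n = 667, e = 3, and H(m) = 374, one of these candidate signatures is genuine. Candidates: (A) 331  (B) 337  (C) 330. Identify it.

Candidate A: Squares mod 667: 331^1≡331, 331^2≡173; 3 = 2 + 1, so 331^3 ≡ 173·331 ≡ 568 (mod 667)
Candidate B: Squares mod 667: 337^1≡337, 337^2≡179; 3 = 2 + 1, so 337^3 ≡ 179·337 ≡ 293 (mod 667)
Candidate C: Squares mod 667: 330^1≡330, 330^2≡179; 3 = 2 + 1, so 330^3 ≡ 179·330 ≡ 374 (mod 667)
  → matches H(m) = 374

C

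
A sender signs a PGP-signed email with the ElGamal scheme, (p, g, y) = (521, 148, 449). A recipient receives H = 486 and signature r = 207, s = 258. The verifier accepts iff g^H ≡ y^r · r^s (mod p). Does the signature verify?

does not verify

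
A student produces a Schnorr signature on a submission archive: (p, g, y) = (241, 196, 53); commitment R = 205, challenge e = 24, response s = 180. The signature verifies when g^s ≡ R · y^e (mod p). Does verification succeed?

g^s mod p:
196^2 = 38416 ≡ 97
196^4 ≡ 97^2 = 9409 ≡ 10
196^8 ≡ 10^2 = 100
196^16 ≡ 100^2 = 10000 ≡ 119
196^32 ≡ 119^2 = 14161 ≡ 183
196^64 ≡ 183^2 = 33489 ≡ 231
196^128 ≡ 231^2 = 53361 ≡ 100
180 = 128 + 32 + 16 + 4, so 196^180 ≡ 100·183·119·10 ≡ 240 (mod 241)
R · y^e mod p:
53^2 = 2809 ≡ 158
53^4 ≡ 158^2 = 24964 ≡ 141
53^8 ≡ 141^2 = 19881 ≡ 119
53^16 ≡ 119^2 = 14161 ≡ 183
24 = 16 + 8, so 53^24 ≡ 183·119 ≡ 87 (mod 241)
205·87 = 17835 ≡ 1 (mod 241)
240 ≠ 1; the check fails.

fails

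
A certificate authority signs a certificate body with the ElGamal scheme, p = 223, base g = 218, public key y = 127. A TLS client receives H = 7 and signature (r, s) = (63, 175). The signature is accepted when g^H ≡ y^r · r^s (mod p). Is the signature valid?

valid

Left side g^H mod p:
218^2 = 47524 ≡ 25
218^4 ≡ 25^2 = 625 ≡ 179
7 = 4 + 2 + 1, so 218^7 ≡ 179·25·218 ≡ 148 (mod 223)
Right side y^r · r^s mod p:
127^2 = 16129 ≡ 73
127^4 ≡ 73^2 = 5329 ≡ 200
127^8 ≡ 200^2 = 40000 ≡ 83
127^16 ≡ 83^2 = 6889 ≡ 199
127^32 ≡ 199^2 = 39601 ≡ 130
63 = 32 + 16 + 8 + 4 + 2 + 1, so 127^63 ≡ 130·199·83·200·73·127 ≡ 112 (mod 223)
63^2 = 3969 ≡ 178
63^4 ≡ 178^2 = 31684 ≡ 18
63^8 ≡ 18^2 = 324 ≡ 101
63^16 ≡ 101^2 = 10201 ≡ 166
63^32 ≡ 166^2 = 27556 ≡ 127
63^64 ≡ 127^2 = 16129 ≡ 73
63^128 ≡ 73^2 = 5329 ≡ 200
175 = 128 + 32 + 8 + 4 + 2 + 1, so 63^175 ≡ 200·127·101·18·178·63 ≡ 73 (mod 223)
112·73 = 8176 ≡ 148 (mod 223)
148 ≡ 148 (mod 223), so the signature is genuine.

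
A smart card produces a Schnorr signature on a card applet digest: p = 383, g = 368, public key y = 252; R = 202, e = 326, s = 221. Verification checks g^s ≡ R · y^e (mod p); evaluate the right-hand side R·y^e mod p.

252^2 = 63504 ≡ 309
252^4 ≡ 309^2 = 95481 ≡ 114
252^8 ≡ 114^2 = 12996 ≡ 357
252^16 ≡ 357^2 = 127449 ≡ 293
252^32 ≡ 293^2 = 85849 ≡ 57
252^64 ≡ 57^2 = 3249 ≡ 185
252^128 ≡ 185^2 = 34225 ≡ 138
252^256 ≡ 138^2 = 19044 ≡ 277
326 = 256 + 64 + 4 + 2, so 252^326 ≡ 277·185·114·309 ≡ 4 (mod 383)
R · y^e ≡ 202·4 = 808 ≡ 42 (mod 383)

42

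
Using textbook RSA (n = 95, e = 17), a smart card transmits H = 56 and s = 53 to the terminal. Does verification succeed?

fails

Squares mod 95: s^1≡53, s^2≡54, s^4≡66, s^8≡81, s^16≡6
17 = 16 + 1, so s^17 ≡ 6·53 ≡ 33 (mod 95)
33 ≠ 56, so verification fails.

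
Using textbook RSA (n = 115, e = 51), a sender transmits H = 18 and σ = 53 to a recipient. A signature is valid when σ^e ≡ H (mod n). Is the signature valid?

invalid

σ^2 ≡ 53^2 = 2809 ≡ 49
σ^4 ≡ 49^2 = 2401 ≡ 101
σ^8 ≡ 101^2 = 10201 ≡ 81
σ^16 ≡ 81^2 = 6561 ≡ 6
σ^32 ≡ 6^2 = 36
51 = 32 + 16 + 2 + 1, so σ^51 ≡ 36·6·49·53 ≡ 97 (mod 115)
97 ≠ 18, so verification fails.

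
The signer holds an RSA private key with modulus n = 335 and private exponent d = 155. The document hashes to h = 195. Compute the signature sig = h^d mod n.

h^2 ≡ 195^2 = 38025 ≡ 170
h^4 ≡ 170^2 = 28900 ≡ 90
h^8 ≡ 90^2 = 8100 ≡ 60
h^16 ≡ 60^2 = 3600 ≡ 250
h^32 ≡ 250^2 = 62500 ≡ 190
h^64 ≡ 190^2 = 36100 ≡ 255
h^128 ≡ 255^2 = 65025 ≡ 35
155 = 128 + 16 + 8 + 2 + 1, so h^155 ≡ 35·250·60·170·195 ≡ 180 (mod 335)

180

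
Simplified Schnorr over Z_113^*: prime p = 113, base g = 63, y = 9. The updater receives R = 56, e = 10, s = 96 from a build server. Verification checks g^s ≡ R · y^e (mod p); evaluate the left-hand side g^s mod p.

106

63^96 mod 113 = 106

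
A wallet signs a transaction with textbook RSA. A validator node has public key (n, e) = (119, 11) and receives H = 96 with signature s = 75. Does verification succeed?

s^2 ≡ 75^2 = 5625 ≡ 32
s^4 ≡ 32^2 = 1024 ≡ 72
s^8 ≡ 72^2 = 5184 ≡ 67
11 = 8 + 2 + 1, so s^11 ≡ 67·32·75 ≡ 31 (mod 119)
s^11 mod 119 = 31, but H = 96.

fails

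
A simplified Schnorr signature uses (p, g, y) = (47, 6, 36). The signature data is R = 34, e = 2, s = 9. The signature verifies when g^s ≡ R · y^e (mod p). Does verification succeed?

g^s mod p:
6^2 = 36
6^4 ≡ 36^2 = 1296 ≡ 27
6^8 ≡ 27^2 = 729 ≡ 24
9 = 8 + 1, so 6^9 ≡ 24·6 ≡ 3 (mod 47)
R · y^e mod p:
36^2 = 1296 ≡ 27
34·27 = 918 ≡ 25 (mod 47)
3 ≠ 25; the check fails.

fails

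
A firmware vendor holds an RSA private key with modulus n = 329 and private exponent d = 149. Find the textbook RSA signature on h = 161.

h^149 mod 329 = 77

77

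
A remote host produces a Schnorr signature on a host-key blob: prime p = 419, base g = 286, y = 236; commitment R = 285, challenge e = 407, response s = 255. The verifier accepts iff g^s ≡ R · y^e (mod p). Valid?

no

g^s mod p:
286^2 = 81796 ≡ 91
286^4 ≡ 91^2 = 8281 ≡ 320
286^8 ≡ 320^2 = 102400 ≡ 164
286^16 ≡ 164^2 = 26896 ≡ 80
286^32 ≡ 80^2 = 6400 ≡ 115
286^64 ≡ 115^2 = 13225 ≡ 236
286^128 ≡ 236^2 = 55696 ≡ 388
255 = 128 + 64 + 32 + 16 + 8 + 4 + 2 + 1, so 286^255 ≡ 388·236·115·80·164·320·91·286 ≡ 207 (mod 419)
R · y^e mod p:
236^2 = 55696 ≡ 388
236^4 ≡ 388^2 = 150544 ≡ 123
236^8 ≡ 123^2 = 15129 ≡ 45
236^16 ≡ 45^2 = 2025 ≡ 349
236^32 ≡ 349^2 = 121801 ≡ 291
236^64 ≡ 291^2 = 84681 ≡ 43
236^128 ≡ 43^2 = 1849 ≡ 173
236^256 ≡ 173^2 = 29929 ≡ 180
407 = 256 + 128 + 16 + 4 + 2 + 1, so 236^407 ≡ 180·173·349·123·388·236 ≡ 136 (mod 419)
285·136 = 38760 ≡ 212 (mod 419)
207 ≠ 212; the check fails.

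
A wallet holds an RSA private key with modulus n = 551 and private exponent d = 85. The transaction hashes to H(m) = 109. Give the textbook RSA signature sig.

(H(m))^2 ≡ 109^2 = 11881 ≡ 310
(H(m))^4 ≡ 310^2 = 96100 ≡ 226
(H(m))^8 ≡ 226^2 = 51076 ≡ 384
(H(m))^16 ≡ 384^2 = 147456 ≡ 339
(H(m))^32 ≡ 339^2 = 114921 ≡ 313
(H(m))^64 ≡ 313^2 = 97969 ≡ 442
85 = 64 + 16 + 4 + 1, so (H(m))^85 ≡ 442·339·226·109 ≡ 515 (mod 551)

515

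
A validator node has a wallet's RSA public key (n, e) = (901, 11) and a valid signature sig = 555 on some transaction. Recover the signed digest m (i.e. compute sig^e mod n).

29

Squares mod 901: sig^1≡555, sig^2≡784, sig^4≡174, sig^8≡543
11 = 8 + 2 + 1, so sig^11 ≡ 543·784·555 ≡ 29 (mod 901)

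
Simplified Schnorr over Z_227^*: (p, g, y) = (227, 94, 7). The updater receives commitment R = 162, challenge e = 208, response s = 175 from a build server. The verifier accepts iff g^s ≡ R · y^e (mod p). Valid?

g^s mod p:
94^2 = 8836 ≡ 210
94^4 ≡ 210^2 = 44100 ≡ 62
94^8 ≡ 62^2 = 3844 ≡ 212
94^16 ≡ 212^2 = 44944 ≡ 225
94^32 ≡ 225^2 = 50625 ≡ 4
94^64 ≡ 4^2 = 16
94^128 ≡ 16^2 = 256 ≡ 29
175 = 128 + 32 + 8 + 4 + 2 + 1, so 94^175 ≡ 29·4·212·62·210·94 ≡ 41 (mod 227)
R · y^e mod p:
7^2 = 49
7^4 ≡ 49^2 = 2401 ≡ 131
7^8 ≡ 131^2 = 17161 ≡ 136
7^16 ≡ 136^2 = 18496 ≡ 109
7^32 ≡ 109^2 = 11881 ≡ 77
7^64 ≡ 77^2 = 5929 ≡ 27
7^128 ≡ 27^2 = 729 ≡ 48
208 = 128 + 64 + 16, so 7^208 ≡ 48·27·109 ≡ 70 (mod 227)
162·70 = 11340 ≡ 217 (mod 227)
41 ≠ 217; the check fails.

no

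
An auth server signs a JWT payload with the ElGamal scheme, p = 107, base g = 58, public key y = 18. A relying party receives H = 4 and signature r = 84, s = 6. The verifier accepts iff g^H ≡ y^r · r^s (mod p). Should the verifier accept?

Left side g^H mod p:
Squares mod 107: 58^1≡58, 58^2≡47, 58^4≡69
58^4 ≡ 69 (mod 107)
Right side y^r · r^s mod p:
Squares mod 107: 18^1≡18, 18^2≡3, 18^4≡9, 18^8≡81, 18^16≡34, 18^32≡86, 18^64≡13
84 = 64 + 16 + 4, so 18^84 ≡ 13·34·9 ≡ 19 (mod 107)
Squares mod 107: 84^1≡84, 84^2≡101, 84^4≡36
6 = 4 + 2, so 84^6 ≡ 36·101 ≡ 105 (mod 107)
19·105 = 1995 ≡ 69 (mod 107)
69 ≡ 69 (mod 107), so the signature is genuine.

accept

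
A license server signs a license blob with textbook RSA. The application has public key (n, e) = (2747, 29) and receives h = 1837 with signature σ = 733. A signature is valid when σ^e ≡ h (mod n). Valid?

yes

σ^2 ≡ 733^2 = 537289 ≡ 1624
σ^4 ≡ 1624^2 = 2637376 ≡ 256
σ^8 ≡ 256^2 = 65536 ≡ 2355
σ^16 ≡ 2355^2 = 5546025 ≡ 2579
29 = 16 + 8 + 4 + 1, so σ^29 ≡ 2579·2355·256·733 ≡ 1837 (mod 2747)
σ^29 mod 2747 = 1837 matches h.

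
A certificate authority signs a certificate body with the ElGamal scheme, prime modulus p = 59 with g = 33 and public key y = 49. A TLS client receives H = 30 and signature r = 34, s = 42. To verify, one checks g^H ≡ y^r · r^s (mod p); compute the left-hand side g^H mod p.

33^2 = 1089 ≡ 27
33^4 ≡ 27^2 = 729 ≡ 21
33^8 ≡ 21^2 = 441 ≡ 28
33^16 ≡ 28^2 = 784 ≡ 17
30 = 16 + 8 + 4 + 2, so 33^30 ≡ 17·28·21·27 ≡ 26 (mod 59)

26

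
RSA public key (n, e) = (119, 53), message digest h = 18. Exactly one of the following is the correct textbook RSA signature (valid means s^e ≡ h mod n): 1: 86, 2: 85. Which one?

1

Candidate 1: Squares mod 119: 86^1≡86, 86^2≡18, 86^4≡86, 86^8≡18, 86^16≡86, 86^32≡18; 53 = 32 + 16 + 4 + 1, so 86^53 ≡ 18·86·86·86 ≡ 18 (mod 119)
  → matches h = 18
Candidate 2: Squares mod 119: 85^1≡85, 85^2≡85, 85^4≡85, 85^8≡85, 85^16≡85, 85^32≡85; 53 = 32 + 16 + 4 + 1, so 85^53 ≡ 85·85·85·85 ≡ 85 (mod 119)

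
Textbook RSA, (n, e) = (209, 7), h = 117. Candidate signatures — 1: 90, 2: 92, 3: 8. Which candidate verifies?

1

Candidate 1: Squares mod 209: 90^1≡90, 90^2≡158, 90^4≡93; 7 = 4 + 2 + 1, so 90^7 ≡ 93·158·90 ≡ 117 (mod 209)
  → matches h = 117
Candidate 2: Squares mod 209: 92^1≡92, 92^2≡104, 92^4≡157; 7 = 4 + 2 + 1, so 92^7 ≡ 157·104·92 ≡ 93 (mod 209)
Candidate 3: Squares mod 209: 8^1≡8, 8^2≡64, 8^4≡125; 7 = 4 + 2 + 1, so 8^7 ≡ 125·64·8 ≡ 46 (mod 209)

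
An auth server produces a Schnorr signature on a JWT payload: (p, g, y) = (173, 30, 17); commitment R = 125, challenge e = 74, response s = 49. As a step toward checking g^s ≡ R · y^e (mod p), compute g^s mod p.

Squares mod 173: 30^1≡30, 30^2≡35, 30^4≡14, 30^8≡23, 30^16≡10, 30^32≡100
49 = 32 + 16 + 1, so 30^49 ≡ 100·10·30 ≡ 71 (mod 173)

71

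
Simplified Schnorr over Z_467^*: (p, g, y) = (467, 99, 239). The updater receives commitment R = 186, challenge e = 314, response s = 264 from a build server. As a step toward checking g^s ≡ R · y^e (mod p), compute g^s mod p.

341

99^264 mod 467 = 341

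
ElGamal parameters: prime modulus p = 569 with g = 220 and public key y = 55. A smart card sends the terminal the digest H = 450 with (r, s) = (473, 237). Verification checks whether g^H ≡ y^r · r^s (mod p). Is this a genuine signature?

genuine

Left side g^H mod p:
220^2 = 48400 ≡ 35
220^4 ≡ 35^2 = 1225 ≡ 87
220^8 ≡ 87^2 = 7569 ≡ 172
220^16 ≡ 172^2 = 29584 ≡ 565
220^32 ≡ 565^2 = 319225 ≡ 16
220^64 ≡ 16^2 = 256
220^128 ≡ 256^2 = 65536 ≡ 101
220^256 ≡ 101^2 = 10201 ≡ 528
450 = 256 + 128 + 64 + 2, so 220^450 ≡ 528·101·256·35 ≡ 561 (mod 569)
Right side y^r · r^s mod p:
55^2 = 3025 ≡ 180
55^4 ≡ 180^2 = 32400 ≡ 536
55^8 ≡ 536^2 = 287296 ≡ 520
55^16 ≡ 520^2 = 270400 ≡ 125
55^32 ≡ 125^2 = 15625 ≡ 262
55^64 ≡ 262^2 = 68644 ≡ 364
55^128 ≡ 364^2 = 132496 ≡ 488
55^256 ≡ 488^2 = 238144 ≡ 302
473 = 256 + 128 + 64 + 16 + 8 + 1, so 55^473 ≡ 302·488·364·125·520·55 ≡ 363 (mod 569)
473^2 = 223729 ≡ 112
473^4 ≡ 112^2 = 12544 ≡ 26
473^8 ≡ 26^2 = 676 ≡ 107
473^16 ≡ 107^2 = 11449 ≡ 69
473^32 ≡ 69^2 = 4761 ≡ 209
473^64 ≡ 209^2 = 43681 ≡ 437
473^128 ≡ 437^2 = 190969 ≡ 354
237 = 128 + 64 + 32 + 8 + 4 + 1, so 473^237 ≡ 354·437·209·107·26·473 ≡ 105 (mod 569)
363·105 = 38115 ≡ 561 (mod 569)
561 ≡ 561 (mod 569), so the signature is genuine.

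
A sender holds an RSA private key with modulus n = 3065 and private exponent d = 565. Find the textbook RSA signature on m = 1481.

536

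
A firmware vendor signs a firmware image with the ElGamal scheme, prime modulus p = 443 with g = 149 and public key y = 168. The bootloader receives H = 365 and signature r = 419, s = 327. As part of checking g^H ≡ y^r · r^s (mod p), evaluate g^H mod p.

423

149^2 = 22201 ≡ 51
149^4 ≡ 51^2 = 2601 ≡ 386
149^8 ≡ 386^2 = 148996 ≡ 148
149^16 ≡ 148^2 = 21904 ≡ 197
149^32 ≡ 197^2 = 38809 ≡ 268
149^64 ≡ 268^2 = 71824 ≡ 58
149^128 ≡ 58^2 = 3364 ≡ 263
149^256 ≡ 263^2 = 69169 ≡ 61
365 = 256 + 64 + 32 + 8 + 4 + 1, so 149^365 ≡ 61·58·268·148·386·149 ≡ 423 (mod 443)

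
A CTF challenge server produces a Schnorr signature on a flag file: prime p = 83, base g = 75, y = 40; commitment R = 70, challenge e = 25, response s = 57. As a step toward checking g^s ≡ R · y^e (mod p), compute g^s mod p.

38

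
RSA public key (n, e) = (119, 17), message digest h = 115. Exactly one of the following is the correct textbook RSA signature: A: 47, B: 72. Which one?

A

Candidate A: 47^17 mod 119 = 115
  → matches h = 115
Candidate B: 72^17 mod 119 = 4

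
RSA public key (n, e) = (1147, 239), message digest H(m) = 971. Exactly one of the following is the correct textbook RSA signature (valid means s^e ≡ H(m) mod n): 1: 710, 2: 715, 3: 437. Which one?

1

Candidate 1: Squares mod 1147: 710^1≡710, 710^2≡567, 710^4≡329, 710^8≡423, 710^16≡1144, 710^32≡9, 710^64≡81, 710^128≡826; 239 = 128 + 64 + 32 + 8 + 4 + 2 + 1, so 710^239 ≡ 826·81·9·423·329·567·710 ≡ 971 (mod 1147)
  → matches H(m) = 971
Candidate 2: Squares mod 1147: 715^1≡715, 715^2≡810, 715^4≡16, 715^8≡256, 715^16≡157, 715^32≡562, 715^64≡419, 715^128≡70; 239 = 128 + 64 + 32 + 8 + 4 + 2 + 1, so 715^239 ≡ 70·419·562·256·16·810·715 ≡ 636 (mod 1147)
Candidate 3: Squares mod 1147: 437^1≡437, 437^2≡567, 437^4≡329, 437^8≡423, 437^16≡1144, 437^32≡9, 437^64≡81, 437^128≡826; 239 = 128 + 64 + 32 + 8 + 4 + 2 + 1, so 437^239 ≡ 826·81·9·423·329·567·437 ≡ 176 (mod 1147)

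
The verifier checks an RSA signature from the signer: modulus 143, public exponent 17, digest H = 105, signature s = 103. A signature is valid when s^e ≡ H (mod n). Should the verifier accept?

reject

s^2 ≡ 103^2 = 10609 ≡ 27
s^4 ≡ 27^2 = 729 ≡ 14
s^8 ≡ 14^2 = 196 ≡ 53
s^16 ≡ 53^2 = 2809 ≡ 92
17 = 16 + 1, so s^17 ≡ 92·103 ≡ 38 (mod 143)
The recovered value 38 does not match the digest 105.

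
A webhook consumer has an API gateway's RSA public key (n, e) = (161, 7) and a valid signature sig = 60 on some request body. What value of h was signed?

88

sig^2 ≡ 60^2 = 3600 ≡ 58
sig^4 ≡ 58^2 = 3364 ≡ 144
7 = 4 + 2 + 1, so sig^7 ≡ 144·58·60 ≡ 88 (mod 161)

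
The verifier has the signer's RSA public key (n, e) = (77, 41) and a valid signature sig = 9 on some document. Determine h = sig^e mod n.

53

sig^2 ≡ 9^2 = 81 ≡ 4
sig^4 ≡ 4^2 = 16
sig^8 ≡ 16^2 = 256 ≡ 25
sig^16 ≡ 25^2 = 625 ≡ 9
sig^32 ≡ 9^2 = 81 ≡ 4
41 = 32 + 8 + 1, so sig^41 ≡ 4·25·9 ≡ 53 (mod 77)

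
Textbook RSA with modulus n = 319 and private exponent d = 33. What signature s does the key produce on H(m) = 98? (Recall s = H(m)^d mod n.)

43

Squares mod 319: (H(m))^1≡98, (H(m))^2≡34, (H(m))^4≡199, (H(m))^8≡45, (H(m))^16≡111, (H(m))^32≡199
33 = 32 + 1, so (H(m))^33 ≡ 199·98 ≡ 43 (mod 319)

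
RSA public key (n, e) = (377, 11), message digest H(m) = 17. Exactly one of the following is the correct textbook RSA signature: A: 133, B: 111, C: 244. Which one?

C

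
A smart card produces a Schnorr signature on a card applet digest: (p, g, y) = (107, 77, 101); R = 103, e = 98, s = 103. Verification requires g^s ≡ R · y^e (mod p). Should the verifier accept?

g^s mod p:
77^2 = 5929 ≡ 44
77^4 ≡ 44^2 = 1936 ≡ 10
77^8 ≡ 10^2 = 100
77^16 ≡ 100^2 = 10000 ≡ 49
77^32 ≡ 49^2 = 2401 ≡ 47
77^64 ≡ 47^2 = 2209 ≡ 69
103 = 64 + 32 + 4 + 2 + 1, so 77^103 ≡ 69·47·10·44·77 ≡ 104 (mod 107)
R · y^e mod p:
101^2 = 10201 ≡ 36
101^4 ≡ 36^2 = 1296 ≡ 12
101^8 ≡ 12^2 = 144 ≡ 37
101^16 ≡ 37^2 = 1369 ≡ 85
101^32 ≡ 85^2 = 7225 ≡ 56
101^64 ≡ 56^2 = 3136 ≡ 33
98 = 64 + 32 + 2, so 101^98 ≡ 33·56·36 ≡ 81 (mod 107)
103·81 = 8343 ≡ 104 (mod 107)
104 ≡ 104 (mod 107); signature holds.

accept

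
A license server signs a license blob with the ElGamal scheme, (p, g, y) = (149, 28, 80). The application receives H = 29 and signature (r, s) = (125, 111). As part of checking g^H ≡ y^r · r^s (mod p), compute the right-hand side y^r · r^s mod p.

129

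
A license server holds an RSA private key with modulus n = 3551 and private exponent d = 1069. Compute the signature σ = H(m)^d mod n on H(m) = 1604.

(H(m))^2 ≡ 1604^2 = 2572816 ≡ 1892
(H(m))^4 ≡ 1892^2 = 3579664 ≡ 256
(H(m))^8 ≡ 256^2 = 65536 ≡ 1618
(H(m))^16 ≡ 1618^2 = 2617924 ≡ 837
(H(m))^32 ≡ 837^2 = 700569 ≡ 1022
(H(m))^64 ≡ 1022^2 = 1044484 ≡ 490
(H(m))^128 ≡ 490^2 = 240100 ≡ 2183
(H(m))^256 ≡ 2183^2 = 4765489 ≡ 47
(H(m))^512 ≡ 47^2 = 2209
(H(m))^1024 ≡ 2209^2 = 4879681 ≡ 607
1069 = 1024 + 32 + 8 + 4 + 1, so (H(m))^1069 ≡ 607·1022·1618·256·1604 ≡ 1284 (mod 3551)

1284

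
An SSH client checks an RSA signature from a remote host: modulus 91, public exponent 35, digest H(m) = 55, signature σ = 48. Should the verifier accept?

accept

σ^2 ≡ 48^2 = 2304 ≡ 29
σ^4 ≡ 29^2 = 841 ≡ 22
σ^8 ≡ 22^2 = 484 ≡ 29
σ^16 ≡ 29^2 = 841 ≡ 22
σ^32 ≡ 22^2 = 484 ≡ 29
35 = 32 + 2 + 1, so σ^35 ≡ 29·29·48 ≡ 55 (mod 91)
Since 55 equals the digest 55, verification succeeds.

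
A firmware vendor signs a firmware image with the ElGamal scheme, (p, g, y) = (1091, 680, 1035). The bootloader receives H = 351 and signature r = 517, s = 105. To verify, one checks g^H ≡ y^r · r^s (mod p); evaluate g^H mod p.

381

680^2 = 462400 ≡ 907
680^4 ≡ 907^2 = 822649 ≡ 35
680^8 ≡ 35^2 = 1225 ≡ 134
680^16 ≡ 134^2 = 17956 ≡ 500
680^32 ≡ 500^2 = 250000 ≡ 161
680^64 ≡ 161^2 = 25921 ≡ 828
680^128 ≡ 828^2 = 685584 ≡ 436
680^256 ≡ 436^2 = 190096 ≡ 262
351 = 256 + 64 + 16 + 8 + 4 + 2 + 1, so 680^351 ≡ 262·828·500·134·35·907·680 ≡ 381 (mod 1091)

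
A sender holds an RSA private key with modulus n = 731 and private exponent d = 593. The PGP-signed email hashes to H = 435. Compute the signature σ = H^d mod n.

588

H^2 ≡ 435^2 = 189225 ≡ 627
H^4 ≡ 627^2 = 393129 ≡ 582
H^8 ≡ 582^2 = 338724 ≡ 271
H^16 ≡ 271^2 = 73441 ≡ 341
H^32 ≡ 341^2 = 116281 ≡ 52
H^64 ≡ 52^2 = 2704 ≡ 511
H^128 ≡ 511^2 = 261121 ≡ 154
H^256 ≡ 154^2 = 23716 ≡ 324
H^512 ≡ 324^2 = 104976 ≡ 443
593 = 512 + 64 + 16 + 1, so H^593 ≡ 443·511·341·435 ≡ 588 (mod 731)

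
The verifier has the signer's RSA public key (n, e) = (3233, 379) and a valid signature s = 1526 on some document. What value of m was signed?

916

s^379 mod 3233 = 916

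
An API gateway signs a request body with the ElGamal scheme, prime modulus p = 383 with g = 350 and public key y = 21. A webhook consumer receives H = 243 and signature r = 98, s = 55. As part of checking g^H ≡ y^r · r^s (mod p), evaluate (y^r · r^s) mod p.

21^2 = 441 ≡ 58
21^4 ≡ 58^2 = 3364 ≡ 300
21^8 ≡ 300^2 = 90000 ≡ 378
21^16 ≡ 378^2 = 142884 ≡ 25
21^32 ≡ 25^2 = 625 ≡ 242
21^64 ≡ 242^2 = 58564 ≡ 348
98 = 64 + 32 + 2, so 21^98 ≡ 348·242·58 ≡ 129 (mod 383)
98^2 = 9604 ≡ 29
98^4 ≡ 29^2 = 841 ≡ 75
98^8 ≡ 75^2 = 5625 ≡ 263
98^16 ≡ 263^2 = 69169 ≡ 229
98^32 ≡ 229^2 = 52441 ≡ 353
55 = 32 + 16 + 4 + 2 + 1, so 98^55 ≡ 353·229·75·29·98 ≡ 252 (mod 383)
y^r · r^s ≡ 129·252 = 32508 ≡ 336 (mod 383)

336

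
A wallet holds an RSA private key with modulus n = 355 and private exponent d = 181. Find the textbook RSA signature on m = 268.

13

Squares mod 355: m^1≡268, m^2≡114, m^4≡216, m^8≡151, m^16≡81, m^32≡171, m^64≡131, m^128≡121
181 = 128 + 32 + 16 + 4 + 1, so m^181 ≡ 121·171·81·216·268 ≡ 13 (mod 355)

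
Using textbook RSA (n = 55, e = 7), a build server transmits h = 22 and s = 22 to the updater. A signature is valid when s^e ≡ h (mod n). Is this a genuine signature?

forged

s^2 ≡ 22^2 = 484 ≡ 44
s^4 ≡ 44^2 = 1936 ≡ 11
7 = 4 + 2 + 1, so s^7 ≡ 11·44·22 ≡ 33 (mod 55)
The recovered value 33 does not match the digest 22.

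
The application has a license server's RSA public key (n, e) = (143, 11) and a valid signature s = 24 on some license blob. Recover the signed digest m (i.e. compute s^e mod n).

123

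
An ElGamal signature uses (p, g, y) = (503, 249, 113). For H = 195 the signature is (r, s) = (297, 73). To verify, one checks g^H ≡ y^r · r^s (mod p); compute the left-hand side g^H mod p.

263

249^2 = 62001 ≡ 132
249^4 ≡ 132^2 = 17424 ≡ 322
249^8 ≡ 322^2 = 103684 ≡ 66
249^16 ≡ 66^2 = 4356 ≡ 332
249^32 ≡ 332^2 = 110224 ≡ 67
249^64 ≡ 67^2 = 4489 ≡ 465
249^128 ≡ 465^2 = 216225 ≡ 438
195 = 128 + 64 + 2 + 1, so 249^195 ≡ 438·465·132·249 ≡ 263 (mod 503)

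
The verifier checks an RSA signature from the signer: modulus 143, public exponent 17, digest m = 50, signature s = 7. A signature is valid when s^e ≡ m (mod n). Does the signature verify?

verifies

s^2 ≡ 7^2 = 49
s^4 ≡ 49^2 = 2401 ≡ 113
s^8 ≡ 113^2 = 12769 ≡ 42
s^16 ≡ 42^2 = 1764 ≡ 48
17 = 16 + 1, so s^17 ≡ 48·7 ≡ 50 (mod 143)
Since 50 equals the digest 50, verification succeeds.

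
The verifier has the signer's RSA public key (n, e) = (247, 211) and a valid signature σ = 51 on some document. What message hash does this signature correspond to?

129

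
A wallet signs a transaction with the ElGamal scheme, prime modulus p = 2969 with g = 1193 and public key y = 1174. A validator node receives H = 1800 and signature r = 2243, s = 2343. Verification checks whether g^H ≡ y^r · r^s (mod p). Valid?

no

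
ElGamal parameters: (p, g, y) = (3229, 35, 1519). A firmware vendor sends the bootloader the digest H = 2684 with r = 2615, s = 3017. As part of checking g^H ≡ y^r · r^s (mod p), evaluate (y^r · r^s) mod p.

1519^2 = 2307361 ≡ 1855
1519^4 ≡ 1855^2 = 3441025 ≡ 2140
1519^8 ≡ 2140^2 = 4579600 ≡ 878
1519^16 ≡ 878^2 = 770884 ≡ 2382
1519^32 ≡ 2382^2 = 5673924 ≡ 571
1519^64 ≡ 571^2 = 326041 ≡ 3141
1519^128 ≡ 3141^2 = 9865881 ≡ 1286
1519^256 ≡ 1286^2 = 1653796 ≡ 548
1519^512 ≡ 548^2 = 300304 ≡ 7
1519^1024 ≡ 7^2 = 49
1519^2048 ≡ 49^2 = 2401
2615 = 2048 + 512 + 32 + 16 + 4 + 2 + 1, so 1519^2615 ≡ 2401·7·571·2382·2140·1855·1519 ≡ 337 (mod 3229)
2615^2 = 6838225 ≡ 2432
2615^4 ≡ 2432^2 = 5914624 ≡ 2325
2615^8 ≡ 2325^2 = 5405625 ≡ 279
2615^16 ≡ 279^2 = 77841 ≡ 345
2615^32 ≡ 345^2 = 119025 ≡ 2781
2615^64 ≡ 2781^2 = 7733961 ≡ 506
2615^128 ≡ 506^2 = 256036 ≡ 945
2615^256 ≡ 945^2 = 893025 ≡ 1821
2615^512 ≡ 1821^2 = 3316041 ≡ 3087
2615^1024 ≡ 3087^2 = 9529569 ≡ 790
2615^2048 ≡ 790^2 = 624100 ≡ 903
3017 = 2048 + 512 + 256 + 128 + 64 + 8 + 1, so 2615^3017 ≡ 903·3087·1821·945·506·279·2615 ≡ 3111 (mod 3229)
y^r · r^s ≡ 337·3111 = 1048407 ≡ 2211 (mod 3229)

2211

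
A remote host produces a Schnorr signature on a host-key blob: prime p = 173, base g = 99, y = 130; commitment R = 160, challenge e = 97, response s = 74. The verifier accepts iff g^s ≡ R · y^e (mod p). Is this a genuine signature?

genuine

g^s mod p:
99^74 mod 173 = 92
R · y^e mod p:
130^97 mod 173 = 126
160·126 = 20160 ≡ 92 (mod 173)
92 ≡ 92 (mod 173); signature holds.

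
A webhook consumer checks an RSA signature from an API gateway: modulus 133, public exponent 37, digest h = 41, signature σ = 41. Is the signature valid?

valid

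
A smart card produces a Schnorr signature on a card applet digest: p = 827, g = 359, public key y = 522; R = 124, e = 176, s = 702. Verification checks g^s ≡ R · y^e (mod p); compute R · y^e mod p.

663

Squares mod 827: 522^1≡522, 522^2≡401, 522^4≡363, 522^8≡276, 522^16≡92, 522^32≡194, 522^64≡421, 522^128≡263
176 = 128 + 32 + 16, so 522^176 ≡ 263·194·92 ≡ 799 (mod 827)
R · y^e ≡ 124·799 = 99076 ≡ 663 (mod 827)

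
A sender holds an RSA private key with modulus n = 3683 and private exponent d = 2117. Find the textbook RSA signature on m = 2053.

m^2 ≡ 2053^2 = 4214809 ≡ 1457
m^4 ≡ 1457^2 = 2122849 ≡ 1441
m^8 ≡ 1441^2 = 2076481 ≡ 2952
m^16 ≡ 2952^2 = 8714304 ≡ 326
m^32 ≡ 326^2 = 106276 ≡ 3152
m^64 ≡ 3152^2 = 9935104 ≡ 2053
m^128 ≡ 2053^2 = 4214809 ≡ 1457
m^256 ≡ 1457^2 = 2122849 ≡ 1441
m^512 ≡ 1441^2 = 2076481 ≡ 2952
m^1024 ≡ 2952^2 = 8714304 ≡ 326
m^2048 ≡ 326^2 = 106276 ≡ 3152
2117 = 2048 + 64 + 4 + 1, so m^2117 ≡ 3152·2053·1441·2053 ≡ 1002 (mod 3683)

1002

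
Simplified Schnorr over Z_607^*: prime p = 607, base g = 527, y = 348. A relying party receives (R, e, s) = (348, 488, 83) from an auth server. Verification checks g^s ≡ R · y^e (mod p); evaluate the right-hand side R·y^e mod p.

515

348^2 = 121104 ≡ 311
348^4 ≡ 311^2 = 96721 ≡ 208
348^8 ≡ 208^2 = 43264 ≡ 167
348^16 ≡ 167^2 = 27889 ≡ 574
348^32 ≡ 574^2 = 329476 ≡ 482
348^64 ≡ 482^2 = 232324 ≡ 450
348^128 ≡ 450^2 = 202500 ≡ 369
348^256 ≡ 369^2 = 136161 ≡ 193
488 = 256 + 128 + 64 + 32 + 8, so 348^488 ≡ 193·369·450·482·167 ≡ 223 (mod 607)
R · y^e ≡ 348·223 = 77604 ≡ 515 (mod 607)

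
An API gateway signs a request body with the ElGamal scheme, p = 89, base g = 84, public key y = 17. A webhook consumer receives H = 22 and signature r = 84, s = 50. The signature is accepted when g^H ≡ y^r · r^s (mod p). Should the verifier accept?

accept

Left side g^H mod p:
84^2 = 7056 ≡ 25
84^4 ≡ 25^2 = 625 ≡ 2
84^8 ≡ 2^2 = 4
84^16 ≡ 4^2 = 16
22 = 16 + 4 + 2, so 84^22 ≡ 16·2·25 ≡ 88 (mod 89)
Right side y^r · r^s mod p:
17^2 = 289 ≡ 22
17^4 ≡ 22^2 = 484 ≡ 39
17^8 ≡ 39^2 = 1521 ≡ 8
17^16 ≡ 8^2 = 64
17^32 ≡ 64^2 = 4096 ≡ 2
17^64 ≡ 2^2 = 4
84 = 64 + 16 + 4, so 17^84 ≡ 4·64·39 ≡ 16 (mod 89)
84^2 = 7056 ≡ 25
84^4 ≡ 25^2 = 625 ≡ 2
84^8 ≡ 2^2 = 4
84^16 ≡ 4^2 = 16
84^32 ≡ 16^2 = 256 ≡ 78
50 = 32 + 16 + 2, so 84^50 ≡ 78·16·25 ≡ 50 (mod 89)
16·50 = 800 ≡ 88 (mod 89)
88 ≡ 88 (mod 89), so the signature is genuine.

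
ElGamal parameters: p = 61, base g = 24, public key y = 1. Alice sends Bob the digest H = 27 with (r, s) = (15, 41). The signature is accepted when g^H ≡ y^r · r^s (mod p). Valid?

Left side g^H mod p:
24^2 = 576 ≡ 27
24^4 ≡ 27^2 = 729 ≡ 58
24^8 ≡ 58^2 = 3364 ≡ 9
24^16 ≡ 9^2 = 81 ≡ 20
27 = 16 + 8 + 2 + 1, so 24^27 ≡ 20·9·27·24 ≡ 8 (mod 61)
Right side y^r · r^s mod p:
1^2 = 1
1^4 ≡ 1^2 = 1
1^8 ≡ 1^2 = 1
15 = 8 + 4 + 2 + 1, so 1^15 ≡ 1·1·1·1 ≡ 1 (mod 61)
15^2 = 225 ≡ 42
15^4 ≡ 42^2 = 1764 ≡ 56
15^8 ≡ 56^2 = 3136 ≡ 25
15^16 ≡ 25^2 = 625 ≡ 15
15^32 ≡ 15^2 = 225 ≡ 42
41 = 32 + 8 + 1, so 15^41 ≡ 42·25·15 ≡ 12 (mod 61)
1·12 = 12 ≡ 12 (mod 61)
8 ≠ 12, so verification fails.

no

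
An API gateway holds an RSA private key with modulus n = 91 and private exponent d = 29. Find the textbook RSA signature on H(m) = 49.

Squares mod 91: (H(m))^1≡49, (H(m))^2≡35, (H(m))^4≡42, (H(m))^8≡35, (H(m))^16≡42
29 = 16 + 8 + 4 + 1, so (H(m))^29 ≡ 42·35·42·49 ≡ 56 (mod 91)

56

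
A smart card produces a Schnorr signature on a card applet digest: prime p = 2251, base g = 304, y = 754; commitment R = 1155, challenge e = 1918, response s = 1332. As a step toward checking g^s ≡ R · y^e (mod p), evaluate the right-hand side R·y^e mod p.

848

754^2 = 568516 ≡ 1264
754^4 ≡ 1264^2 = 1597696 ≡ 1737
754^8 ≡ 1737^2 = 3017169 ≡ 829
754^16 ≡ 829^2 = 687241 ≡ 686
754^32 ≡ 686^2 = 470596 ≡ 137
754^64 ≡ 137^2 = 18769 ≡ 761
754^128 ≡ 761^2 = 579121 ≡ 614
754^256 ≡ 614^2 = 376996 ≡ 1079
754^512 ≡ 1079^2 = 1164241 ≡ 474
754^1024 ≡ 474^2 = 224676 ≡ 1827
1918 = 1024 + 512 + 256 + 64 + 32 + 16 + 8 + 4 + 2, so 754^1918 ≡ 1827·474·1079·761·137·686·829·1737·1264 ≡ 1593 (mod 2251)
R · y^e ≡ 1155·1593 = 1839915 ≡ 848 (mod 2251)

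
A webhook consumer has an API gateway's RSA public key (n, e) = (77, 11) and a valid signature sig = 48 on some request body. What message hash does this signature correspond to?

48

Squares mod 77: sig^1≡48, sig^2≡71, sig^4≡36, sig^8≡64
11 = 8 + 2 + 1, so sig^11 ≡ 64·71·48 ≡ 48 (mod 77)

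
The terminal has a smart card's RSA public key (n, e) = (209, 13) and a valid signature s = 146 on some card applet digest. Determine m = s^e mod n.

s^2 ≡ 146^2 = 21316 ≡ 207
s^4 ≡ 207^2 = 42849 ≡ 4
s^8 ≡ 4^2 = 16
13 = 8 + 4 + 1, so s^13 ≡ 16·4·146 ≡ 148 (mod 209)

148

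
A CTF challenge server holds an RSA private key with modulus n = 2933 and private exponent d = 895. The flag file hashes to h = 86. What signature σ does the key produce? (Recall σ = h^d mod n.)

h^2 ≡ 86^2 = 7396 ≡ 1530
h^4 ≡ 1530^2 = 2340900 ≡ 366
h^8 ≡ 366^2 = 133956 ≡ 1971
h^16 ≡ 1971^2 = 3884841 ≡ 1549
h^32 ≡ 1549^2 = 2399401 ≡ 207
h^64 ≡ 207^2 = 42849 ≡ 1787
h^128 ≡ 1787^2 = 3193369 ≡ 2265
h^256 ≡ 2265^2 = 5130225 ≡ 408
h^512 ≡ 408^2 = 166464 ≡ 2216
895 = 512 + 256 + 64 + 32 + 16 + 8 + 4 + 2 + 1, so h^895 ≡ 2216·408·1787·207·1549·1971·366·1530·86 ≡ 2319 (mod 2933)

2319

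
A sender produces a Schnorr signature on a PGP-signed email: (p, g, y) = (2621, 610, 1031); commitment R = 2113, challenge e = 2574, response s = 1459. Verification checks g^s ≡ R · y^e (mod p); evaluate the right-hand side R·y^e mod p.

1031^2 = 1062961 ≡ 1456
1031^4 ≡ 1456^2 = 2119936 ≡ 2168
1031^8 ≡ 2168^2 = 4700224 ≡ 771
1031^16 ≡ 771^2 = 594441 ≡ 2095
1031^32 ≡ 2095^2 = 4389025 ≡ 1471
1031^64 ≡ 1471^2 = 2163841 ≡ 1516
1031^128 ≡ 1516^2 = 2298256 ≡ 2260
1031^256 ≡ 2260^2 = 5107600 ≡ 1892
1031^512 ≡ 1892^2 = 3579664 ≡ 1999
1031^1024 ≡ 1999^2 = 3996001 ≡ 1597
1031^2048 ≡ 1597^2 = 2550409 ≡ 176
2574 = 2048 + 512 + 8 + 4 + 2, so 1031^2574 ≡ 176·1999·771·2168·1456 ≡ 2019 (mod 2621)
R · y^e ≡ 2113·2019 = 4266147 ≡ 1780 (mod 2621)

1780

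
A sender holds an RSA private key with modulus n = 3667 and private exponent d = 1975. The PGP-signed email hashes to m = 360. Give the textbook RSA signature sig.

m^2 ≡ 360^2 = 129600 ≡ 1255
m^4 ≡ 1255^2 = 1575025 ≡ 1882
m^8 ≡ 1882^2 = 3541924 ≡ 3269
m^16 ≡ 3269^2 = 10686361 ≡ 723
m^32 ≡ 723^2 = 522729 ≡ 2015
m^64 ≡ 2015^2 = 4060225 ≡ 856
m^128 ≡ 856^2 = 732736 ≡ 3003
m^256 ≡ 3003^2 = 9018009 ≡ 856
m^512 ≡ 856^2 = 732736 ≡ 3003
m^1024 ≡ 3003^2 = 9018009 ≡ 856
1975 = 1024 + 512 + 256 + 128 + 32 + 16 + 4 + 2 + 1, so m^1975 ≡ 856·3003·856·3003·2015·723·1882·1255·360 ≡ 1329 (mod 3667)

1329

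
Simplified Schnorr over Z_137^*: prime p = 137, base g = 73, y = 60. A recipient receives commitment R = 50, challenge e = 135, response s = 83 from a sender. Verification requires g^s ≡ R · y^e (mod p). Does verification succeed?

g^s mod p:
73^2 = 5329 ≡ 123
73^4 ≡ 123^2 = 15129 ≡ 59
73^8 ≡ 59^2 = 3481 ≡ 56
73^16 ≡ 56^2 = 3136 ≡ 122
73^32 ≡ 122^2 = 14884 ≡ 88
73^64 ≡ 88^2 = 7744 ≡ 72
83 = 64 + 16 + 2 + 1, so 73^83 ≡ 72·122·123·73 ≡ 88 (mod 137)
R · y^e mod p:
60^2 = 3600 ≡ 38
60^4 ≡ 38^2 = 1444 ≡ 74
60^8 ≡ 74^2 = 5476 ≡ 133
60^16 ≡ 133^2 = 17689 ≡ 16
60^32 ≡ 16^2 = 256 ≡ 119
60^64 ≡ 119^2 = 14161 ≡ 50
60^128 ≡ 50^2 = 2500 ≡ 34
135 = 128 + 4 + 2 + 1, so 60^135 ≡ 34·74·38·60 ≡ 16 (mod 137)
50·16 = 800 ≡ 115 (mod 137)
88 ≠ 115; the check fails.

fails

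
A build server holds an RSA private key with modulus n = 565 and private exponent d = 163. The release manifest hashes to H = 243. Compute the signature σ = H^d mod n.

H^2 ≡ 243^2 = 59049 ≡ 289
H^4 ≡ 289^2 = 83521 ≡ 466
H^8 ≡ 466^2 = 217156 ≡ 196
H^16 ≡ 196^2 = 38416 ≡ 561
H^32 ≡ 561^2 = 314721 ≡ 16
H^64 ≡ 16^2 = 256
H^128 ≡ 256^2 = 65536 ≡ 561
163 = 128 + 32 + 2 + 1, so H^163 ≡ 561·16·289·243 ≡ 47 (mod 565)

47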